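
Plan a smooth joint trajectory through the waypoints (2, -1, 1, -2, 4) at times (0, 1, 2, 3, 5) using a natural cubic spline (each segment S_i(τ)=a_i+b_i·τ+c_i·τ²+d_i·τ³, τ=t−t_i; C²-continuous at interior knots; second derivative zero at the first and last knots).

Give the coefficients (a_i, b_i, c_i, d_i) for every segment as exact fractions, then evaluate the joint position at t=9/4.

  seg 0: a=2 b=-409/86 c=0 d=151/86
  seg 1: a=-1 b=22/43 c=453/86 d=-325/86
  seg 2: a=1 b=-25/86 c=-261/43 d=289/86
  seg 3: a=-2 b=-101/43 c=345/86 d=-115/172
S(9/4) = 3305/5504

Δ: Δ0=-3, Δ1=2, Δ2=-3, Δ3=3
row 1: diag=4, rhs=30; c'=1/4, d'=15/2
row 2: denom=4−1·1/4=15/4; d'=(-30−1·15/2)/(15/4)=-10
row 3: denom=6−1·4/15=86/15; d'=(36−1·-10)/(86/15)=345/43
back: M3=345/43
back: M2=-10−4/15·345/43=-522/43
back: M1=15/2−1/4·-522/43=453/43
M: M0=0, M1=453/43, M2=-522/43, M3=345/43, M4=0
seg 0: a=2, c=M0/2=0, d=(M1−M0)/(6·1)=151/86, b=Δ0−h0·(2M0+M1)/6=-409/86
seg 1: a=-1, c=M1/2=453/86, d=(M2−M1)/(6·1)=-325/86, b=Δ1−h1·(2M1+M2)/6=22/43
seg 2: a=1, c=M2/2=-261/43, d=(M3−M2)/(6·1)=289/86, b=Δ2−h2·(2M2+M3)/6=-25/86
seg 3: a=-2, c=M3/2=345/86, d=(M4−M3)/(6·2)=-115/172, b=Δ3−h3·(2M3+M4)/6=-101/43
t_q=9/4 → seg 2, τ=1/4; S=1+-25/86·τ+-261/43·τ²+289/86·τ³=3305/5504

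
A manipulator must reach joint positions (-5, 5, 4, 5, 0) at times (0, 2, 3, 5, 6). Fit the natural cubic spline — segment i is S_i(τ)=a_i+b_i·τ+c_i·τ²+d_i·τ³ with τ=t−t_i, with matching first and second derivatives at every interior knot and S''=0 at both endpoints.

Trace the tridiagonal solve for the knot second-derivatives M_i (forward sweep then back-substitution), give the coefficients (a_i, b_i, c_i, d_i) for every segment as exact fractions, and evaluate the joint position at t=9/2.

  seg 0: a=-5 b=677/93 c=0 d=-53/93
  seg 1: a=5 b=41/93 c=-106/31 d=184/93
  seg 2: a=4 b=-43/93 c=78/31 d=-757/744
  seg 3: a=5 b=-485/186 c=-445/124 d=445/372
S(9/2) = 10979/1984

Δ: Δ0=5, Δ1=-1, Δ2=1/2, Δ3=-5
row 1: diag=6, rhs=-36; c'=1/6, d'=-6
row 2: denom=6−1·1/6=35/6; d'=(9−1·-6)/(35/6)=18/7
row 3: denom=6−2·12/35=186/35; d'=(-33−2·18/7)/(186/35)=-445/62
back: M3=-445/62
back: M2=18/7−12/35·-445/62=156/31
back: M1=-6−1/6·156/31=-212/31
M: M0=0, M1=-212/31, M2=156/31, M3=-445/62, M4=0
seg 0: a=-5, c=M0/2=0, d=(M1−M0)/(6·2)=-53/93, b=Δ0−h0·(2M0+M1)/6=677/93
seg 1: a=5, c=M1/2=-106/31, d=(M2−M1)/(6·1)=184/93, b=Δ1−h1·(2M1+M2)/6=41/93
seg 2: a=4, c=M2/2=78/31, d=(M3−M2)/(6·2)=-757/744, b=Δ2−h2·(2M2+M3)/6=-43/93
seg 3: a=5, c=M3/2=-445/124, d=(M4−M3)/(6·1)=445/372, b=Δ3−h3·(2M3+M4)/6=-485/186
t_q=9/2 → seg 2, τ=3/2; S=4+-43/93·τ+78/31·τ²+-757/744·τ³=10979/1984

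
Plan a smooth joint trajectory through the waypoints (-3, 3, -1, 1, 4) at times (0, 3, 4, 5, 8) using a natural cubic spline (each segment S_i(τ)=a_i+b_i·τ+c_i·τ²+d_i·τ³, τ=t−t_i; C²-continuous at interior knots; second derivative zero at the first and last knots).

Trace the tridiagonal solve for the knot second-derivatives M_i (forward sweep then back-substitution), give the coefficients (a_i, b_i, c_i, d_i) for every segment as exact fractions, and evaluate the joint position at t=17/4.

Δ: Δ0=2, Δ1=-4, Δ2=2, Δ3=1
row 1: diag=8, rhs=-36; c'=1/8, d'=-9/2
row 2: denom=4−1·1/8=31/8; d'=(36−1·-9/2)/(31/8)=324/31
row 3: denom=8−1·8/31=240/31; d'=(-6−1·324/31)/(240/31)=-17/8
back: M3=-17/8
back: M2=324/31−8/31·-17/8=11
back: M1=-9/2−1/8·11=-47/8
M: M0=0, M1=-47/8, M2=11, M3=-17/8, M4=0
seg 0: a=-3, c=M0/2=0, d=(M1−M0)/(6·3)=-47/144, b=Δ0−h0·(2M0+M1)/6=79/16
seg 1: a=3, c=M1/2=-47/16, d=(M2−M1)/(6·1)=45/16, b=Δ1−h1·(2M1+M2)/6=-31/8
seg 2: a=-1, c=M2/2=11/2, d=(M3−M2)/(6·1)=-35/16, b=Δ2−h2·(2M2+M3)/6=-21/16
seg 3: a=1, c=M3/2=-17/16, d=(M4−M3)/(6·3)=17/144, b=Δ3−h3·(2M3+M4)/6=25/8
t_q=17/4 → seg 2, τ=1/4; S=-1+-21/16·τ+11/2·τ²+-35/16·τ³=-1043/1024

  seg 0: a=-3 b=79/16 c=0 d=-47/144
  seg 1: a=3 b=-31/8 c=-47/16 d=45/16
  seg 2: a=-1 b=-21/16 c=11/2 d=-35/16
  seg 3: a=1 b=25/8 c=-17/16 d=17/144
S(17/4) = -1043/1024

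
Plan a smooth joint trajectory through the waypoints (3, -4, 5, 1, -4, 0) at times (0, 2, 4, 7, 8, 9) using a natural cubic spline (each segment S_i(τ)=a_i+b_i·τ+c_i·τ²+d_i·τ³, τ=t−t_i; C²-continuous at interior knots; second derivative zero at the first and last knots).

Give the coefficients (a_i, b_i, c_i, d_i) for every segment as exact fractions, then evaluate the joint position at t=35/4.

Δ: Δ0=-7/2, Δ1=9/2, Δ2=-4/3, Δ3=-5, Δ4=4
row 1: diag=8, rhs=48; c'=1/4, d'=6
row 2: denom=10−2·1/4=19/2; d'=(-35−2·6)/(19/2)=-94/19
row 3: denom=8−3·6/19=134/19; d'=(-22−3·-94/19)/(134/19)=-68/67
row 4: denom=4−1·19/134=517/134; d'=(54−1·-68/67)/(517/134)=7372/517
back: M4=7372/517
back: M3=-68/67−19/134·7372/517=-1570/517
back: M2=-94/19−6/19·-1570/517=-2062/517
back: M1=6−1/4·-2062/517=7235/1034
M: M0=0, M1=7235/1034, M2=-2062/517, M3=-1570/517, M4=7372/517, M5=0
seg 0: a=3, c=M0/2=0, d=(M1−M0)/(6·2)=7235/12408, b=Δ0−h0·(2M0+M1)/6=-9046/1551
seg 1: a=-4, c=M1/2=7235/2068, d=(M2−M1)/(6·2)=-11359/12408, b=Δ1−h1·(2M1+M2)/6=3613/3102
seg 2: a=5, c=M2/2=-1031/517, d=(M3−M2)/(6·3)=82/1551, b=Δ2−h2·(2M2+M3)/6=6473/1551
seg 3: a=1, c=M3/2=-785/517, d=(M4−M3)/(6·1)=4471/1551, b=Δ3−h3·(2M3+M4)/6=-9871/1551
seg 4: a=-4, c=M4/2=3686/517, d=(M5−M4)/(6·1)=-3686/1551, b=Δ4−h4·(2M4+M5)/6=-1168/1551
t_q=35/4 → seg 4, τ=3/4; S=-4+-1168/1551·τ+3686/517·τ²+-3686/1551·τ³=-25759/16544

  seg 0: a=3 b=-9046/1551 c=0 d=7235/12408
  seg 1: a=-4 b=3613/3102 c=7235/2068 d=-11359/12408
  seg 2: a=5 b=6473/1551 c=-1031/517 d=82/1551
  seg 3: a=1 b=-9871/1551 c=-785/517 d=4471/1551
  seg 4: a=-4 b=-1168/1551 c=3686/517 d=-3686/1551
S(35/4) = -25759/16544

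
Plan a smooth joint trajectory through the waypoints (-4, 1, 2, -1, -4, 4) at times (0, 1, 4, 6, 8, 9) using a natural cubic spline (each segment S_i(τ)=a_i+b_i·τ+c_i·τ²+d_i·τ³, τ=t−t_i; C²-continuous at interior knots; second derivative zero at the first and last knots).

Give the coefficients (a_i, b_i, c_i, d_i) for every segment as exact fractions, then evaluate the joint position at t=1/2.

  seg 0: a=-4 b=12355/2199 c=0 d=-1360/2199
  seg 1: a=1 b=8275/2199 c=-1360/733 d=174/733
  seg 2: a=2 b=-2111/2199 c=206/733 d=-4847/17592
  seg 3: a=-1 b=-13819/4398 c=-4023/2932 d=19291/17592
  seg 4: a=-4 b=9958/2199 c=3817/733 d=-3817/2199
S(1/2) = -1859/1466

Δ: Δ0=5, Δ1=1/3, Δ2=-3/2, Δ3=-3/2, Δ4=8
row 1: diag=8, rhs=-28; c'=3/8, d'=-7/2
row 2: denom=10−3·3/8=71/8; d'=(-11−3·-7/2)/(71/8)=-4/71
row 3: denom=8−2·16/71=536/71; d'=(0−2·-4/71)/(536/71)=1/67
row 4: denom=6−2·71/268=733/134; d'=(57−2·1/67)/(733/134)=7634/733
back: M4=7634/733
back: M3=1/67−71/268·7634/733=-4023/1466
back: M2=-4/71−16/71·-4023/1466=412/733
back: M1=-7/2−3/8·412/733=-2720/733
M: M0=0, M1=-2720/733, M2=412/733, M3=-4023/1466, M4=7634/733, M5=0
seg 0: a=-4, c=M0/2=0, d=(M1−M0)/(6·1)=-1360/2199, b=Δ0−h0·(2M0+M1)/6=12355/2199
seg 1: a=1, c=M1/2=-1360/733, d=(M2−M1)/(6·3)=174/733, b=Δ1−h1·(2M1+M2)/6=8275/2199
seg 2: a=2, c=M2/2=206/733, d=(M3−M2)/(6·2)=-4847/17592, b=Δ2−h2·(2M2+M3)/6=-2111/2199
seg 3: a=-1, c=M3/2=-4023/2932, d=(M4−M3)/(6·2)=19291/17592, b=Δ3−h3·(2M3+M4)/6=-13819/4398
seg 4: a=-4, c=M4/2=3817/733, d=(M5−M4)/(6·1)=-3817/2199, b=Δ4−h4·(2M4+M5)/6=9958/2199
t_q=1/2 → seg 0, τ=1/2; S=-4+12355/2199·τ+0·τ²+-1360/2199·τ³=-1859/1466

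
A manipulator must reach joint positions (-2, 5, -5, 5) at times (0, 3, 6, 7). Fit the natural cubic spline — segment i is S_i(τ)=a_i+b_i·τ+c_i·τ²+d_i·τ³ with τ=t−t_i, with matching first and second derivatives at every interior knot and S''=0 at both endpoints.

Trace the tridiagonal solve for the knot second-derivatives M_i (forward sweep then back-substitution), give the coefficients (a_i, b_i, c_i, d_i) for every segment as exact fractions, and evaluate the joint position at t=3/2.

  seg 0: a=-2 b=153/29 c=0 d=-256/783
  seg 1: a=5 b=-103/29 c=-256/87 d=787/783
  seg 2: a=-5 b=172/29 c=177/29 d=-59/29
S(3/2) = 279/58

Δ: Δ0=7/3, Δ1=-10/3, Δ2=10
row 1: diag=12, rhs=-34; c'=1/4, d'=-17/6
row 2: denom=8−3·1/4=29/4; d'=(80−3·-17/6)/(29/4)=354/29
back: M2=354/29
back: M1=-17/6−1/4·354/29=-512/87
M: M0=0, M1=-512/87, M2=354/29, M3=0
seg 0: a=-2, c=M0/2=0, d=(M1−M0)/(6·3)=-256/783, b=Δ0−h0·(2M0+M1)/6=153/29
seg 1: a=5, c=M1/2=-256/87, d=(M2−M1)/(6·3)=787/783, b=Δ1−h1·(2M1+M2)/6=-103/29
seg 2: a=-5, c=M2/2=177/29, d=(M3−M2)/(6·1)=-59/29, b=Δ2−h2·(2M2+M3)/6=172/29
t_q=3/2 → seg 0, τ=3/2; S=-2+153/29·τ+0·τ²+-256/783·τ³=279/58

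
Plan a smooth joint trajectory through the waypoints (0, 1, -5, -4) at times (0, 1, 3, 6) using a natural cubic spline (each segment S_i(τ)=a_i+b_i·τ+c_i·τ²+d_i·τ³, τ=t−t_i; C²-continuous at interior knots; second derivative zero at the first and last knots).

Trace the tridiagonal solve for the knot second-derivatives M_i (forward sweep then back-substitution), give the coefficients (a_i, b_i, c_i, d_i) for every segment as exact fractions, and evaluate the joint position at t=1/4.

  seg 0: a=0 b=11/6 c=0 d=-5/6
  seg 1: a=1 b=-2/3 c=-5/2 d=2/3
  seg 2: a=-5 b=-8/3 c=3/2 d=-1/6
S(1/4) = 57/128

Δ: Δ0=1, Δ1=-3, Δ2=1/3
row 1: diag=6, rhs=-24; c'=1/3, d'=-4
row 2: denom=10−2·1/3=28/3; d'=(20−2·-4)/(28/3)=3
back: M2=3
back: M1=-4−1/3·3=-5
M: M0=0, M1=-5, M2=3, M3=0
seg 0: a=0, c=M0/2=0, d=(M1−M0)/(6·1)=-5/6, b=Δ0−h0·(2M0+M1)/6=11/6
seg 1: a=1, c=M1/2=-5/2, d=(M2−M1)/(6·2)=2/3, b=Δ1−h1·(2M1+M2)/6=-2/3
seg 2: a=-5, c=M2/2=3/2, d=(M3−M2)/(6·3)=-1/6, b=Δ2−h2·(2M2+M3)/6=-8/3
t_q=1/4 → seg 0, τ=1/4; S=0+11/6·τ+0·τ²+-5/6·τ³=57/128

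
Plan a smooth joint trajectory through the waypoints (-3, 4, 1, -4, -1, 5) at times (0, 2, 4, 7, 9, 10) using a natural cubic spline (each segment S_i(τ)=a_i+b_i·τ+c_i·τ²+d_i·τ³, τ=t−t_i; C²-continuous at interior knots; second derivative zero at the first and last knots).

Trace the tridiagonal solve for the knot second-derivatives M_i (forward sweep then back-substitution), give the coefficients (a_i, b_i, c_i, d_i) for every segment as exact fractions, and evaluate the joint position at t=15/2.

  seg 0: a=-3 b=13715/2868 c=0 d=-3677/11472
  seg 1: a=4 b=671/717 c=-3677/1912 d=4045/11472
  seg 2: a=1 b=-7243/2868 c=46/239 d=269/8604
  seg 3: a=-4 b=-755/1434 c=453/956 d=1547/5736
  seg 4: a=-1 b=3302/717 c=500/239 d=-500/717
S(15/2) = -62883/15296

Δ: Δ0=7/2, Δ1=-3/2, Δ2=-5/3, Δ3=3/2, Δ4=6
row 1: diag=8, rhs=-30; c'=1/4, d'=-15/4
row 2: denom=10−2·1/4=19/2; d'=(-1−2·-15/4)/(19/2)=13/19
row 3: denom=10−3·6/19=172/19; d'=(19−3·13/19)/(172/19)=161/86
row 4: denom=6−2·19/86=239/43; d'=(27−2·161/86)/(239/43)=1000/239
back: M4=1000/239
back: M3=161/86−19/86·1000/239=453/478
back: M2=13/19−6/19·453/478=92/239
back: M1=-15/4−1/4·92/239=-3677/956
M: M0=0, M1=-3677/956, M2=92/239, M3=453/478, M4=1000/239, M5=0
seg 0: a=-3, c=M0/2=0, d=(M1−M0)/(6·2)=-3677/11472, b=Δ0−h0·(2M0+M1)/6=13715/2868
seg 1: a=4, c=M1/2=-3677/1912, d=(M2−M1)/(6·2)=4045/11472, b=Δ1−h1·(2M1+M2)/6=671/717
seg 2: a=1, c=M2/2=46/239, d=(M3−M2)/(6·3)=269/8604, b=Δ2−h2·(2M2+M3)/6=-7243/2868
seg 3: a=-4, c=M3/2=453/956, d=(M4−M3)/(6·2)=1547/5736, b=Δ3−h3·(2M3+M4)/6=-755/1434
seg 4: a=-1, c=M4/2=500/239, d=(M5−M4)/(6·1)=-500/717, b=Δ4−h4·(2M4+M5)/6=3302/717
t_q=15/2 → seg 3, τ=1/2; S=-4+-755/1434·τ+453/956·τ²+1547/5736·τ³=-62883/15296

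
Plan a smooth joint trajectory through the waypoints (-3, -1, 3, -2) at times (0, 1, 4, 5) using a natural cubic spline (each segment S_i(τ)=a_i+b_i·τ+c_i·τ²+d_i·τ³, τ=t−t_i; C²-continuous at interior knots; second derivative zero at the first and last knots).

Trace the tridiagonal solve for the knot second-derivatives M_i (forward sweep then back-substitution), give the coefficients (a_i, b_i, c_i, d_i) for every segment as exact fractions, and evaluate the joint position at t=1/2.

Δ: Δ0=2, Δ1=4/3, Δ2=-5
row 1: diag=8, rhs=-4; c'=3/8, d'=-1/2
row 2: denom=8−3·3/8=55/8; d'=(-38−3·-1/2)/(55/8)=-292/55
back: M2=-292/55
back: M1=-1/2−3/8·-292/55=82/55
M: M0=0, M1=82/55, M2=-292/55, M3=0
seg 0: a=-3, c=M0/2=0, d=(M1−M0)/(6·1)=41/165, b=Δ0−h0·(2M0+M1)/6=289/165
seg 1: a=-1, c=M1/2=41/55, d=(M2−M1)/(6·3)=-17/45, b=Δ1−h1·(2M1+M2)/6=412/165
seg 2: a=3, c=M2/2=-146/55, d=(M3−M2)/(6·1)=146/165, b=Δ2−h2·(2M2+M3)/6=-533/165
t_q=1/2 → seg 0, τ=1/2; S=-3+289/165·τ+0·τ²+41/165·τ³=-921/440

  seg 0: a=-3 b=289/165 c=0 d=41/165
  seg 1: a=-1 b=412/165 c=41/55 d=-17/45
  seg 2: a=3 b=-533/165 c=-146/55 d=146/165
S(1/2) = -921/440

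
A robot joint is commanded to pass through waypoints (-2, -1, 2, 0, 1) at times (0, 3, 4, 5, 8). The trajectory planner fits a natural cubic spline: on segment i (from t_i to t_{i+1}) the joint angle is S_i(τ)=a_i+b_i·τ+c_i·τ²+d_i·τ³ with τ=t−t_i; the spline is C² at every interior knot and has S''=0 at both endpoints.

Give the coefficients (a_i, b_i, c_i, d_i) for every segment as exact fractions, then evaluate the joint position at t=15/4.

Δ: Δ0=1/3, Δ1=3, Δ2=-2, Δ3=1/3
row 1: diag=8, rhs=16; c'=1/8, d'=2
row 2: denom=4−1·1/8=31/8; d'=(-30−1·2)/(31/8)=-256/31
row 3: denom=8−1·8/31=240/31; d'=(14−1·-256/31)/(240/31)=23/8
back: M3=23/8
back: M2=-256/31−8/31·23/8=-9
back: M1=2−1/8·-9=25/8
M: M0=0, M1=25/8, M2=-9, M3=23/8, M4=0
seg 0: a=-2, c=M0/2=0, d=(M1−M0)/(6·3)=25/144, b=Δ0−h0·(2M0+M1)/6=-59/48
seg 1: a=-1, c=M1/2=25/16, d=(M2−M1)/(6·1)=-97/48, b=Δ1−h1·(2M1+M2)/6=83/24
seg 2: a=2, c=M2/2=-9/2, d=(M3−M2)/(6·1)=95/48, b=Δ2−h2·(2M2+M3)/6=25/48
seg 3: a=0, c=M3/2=23/16, d=(M4−M3)/(6·3)=-23/144, b=Δ3−h3·(2M3+M4)/6=-61/24
t_q=15/4 → seg 1, τ=3/4; S=-1+83/24·τ+25/16·τ²+-97/48·τ³=1659/1024

  seg 0: a=-2 b=-59/48 c=0 d=25/144
  seg 1: a=-1 b=83/24 c=25/16 d=-97/48
  seg 2: a=2 b=25/48 c=-9/2 d=95/48
  seg 3: a=0 b=-61/24 c=23/16 d=-23/144
S(15/4) = 1659/1024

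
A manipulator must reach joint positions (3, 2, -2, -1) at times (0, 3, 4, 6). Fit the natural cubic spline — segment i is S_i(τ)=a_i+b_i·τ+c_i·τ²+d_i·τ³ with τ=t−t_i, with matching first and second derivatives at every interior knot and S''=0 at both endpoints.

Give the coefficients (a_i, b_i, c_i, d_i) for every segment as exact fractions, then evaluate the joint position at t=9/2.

  seg 0: a=3 b=383/282 c=0 d=-53/282
  seg 1: a=2 b=-524/141 c=-159/94 d=397/282
  seg 2: a=-2 b=-811/282 c=119/47 d=-119/282
S(9/2) = -2149/752

Δ: Δ0=-1/3, Δ1=-4, Δ2=1/2
row 1: diag=8, rhs=-22; c'=1/8, d'=-11/4
row 2: denom=6−1·1/8=47/8; d'=(27−1·-11/4)/(47/8)=238/47
back: M2=238/47
back: M1=-11/4−1/8·238/47=-159/47
M: M0=0, M1=-159/47, M2=238/47, M3=0
seg 0: a=3, c=M0/2=0, d=(M1−M0)/(6·3)=-53/282, b=Δ0−h0·(2M0+M1)/6=383/282
seg 1: a=2, c=M1/2=-159/94, d=(M2−M1)/(6·1)=397/282, b=Δ1−h1·(2M1+M2)/6=-524/141
seg 2: a=-2, c=M2/2=119/47, d=(M3−M2)/(6·2)=-119/282, b=Δ2−h2·(2M2+M3)/6=-811/282
t_q=9/2 → seg 2, τ=1/2; S=-2+-811/282·τ+119/47·τ²+-119/282·τ³=-2149/752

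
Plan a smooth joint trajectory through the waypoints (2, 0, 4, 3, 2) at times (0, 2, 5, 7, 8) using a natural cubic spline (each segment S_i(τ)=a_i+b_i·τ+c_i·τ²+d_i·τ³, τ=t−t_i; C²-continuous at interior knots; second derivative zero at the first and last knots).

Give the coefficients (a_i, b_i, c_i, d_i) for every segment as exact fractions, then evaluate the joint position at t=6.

Δ: Δ0=-1, Δ1=4/3, Δ2=-1/2, Δ3=-1
row 1: diag=10, rhs=14; c'=3/10, d'=7/5
row 2: denom=10−3·3/10=91/10; d'=(-11−3·7/5)/(91/10)=-152/91
row 3: denom=6−2·20/91=506/91; d'=(-3−2·-152/91)/(506/91)=31/506
back: M3=31/506
back: M2=-152/91−20/91·31/506=-426/253
back: M1=7/5−3/10·-426/253=482/253
M: M0=0, M1=482/253, M2=-426/253, M3=31/506, M4=0
seg 0: a=2, c=M0/2=0, d=(M1−M0)/(6·2)=241/1518, b=Δ0−h0·(2M0+M1)/6=-1241/759
seg 1: a=0, c=M1/2=241/253, d=(M2−M1)/(6·3)=-454/2277, b=Δ1−h1·(2M1+M2)/6=205/759
seg 2: a=4, c=M2/2=-213/253, d=(M3−M2)/(6·2)=883/6072, b=Δ2−h2·(2M2+M3)/6=457/759
seg 3: a=3, c=M3/2=31/1012, d=(M4−M3)/(6·1)=-31/3036, b=Δ3−h3·(2M3+M4)/6=-1549/1518
t_q=6 → seg 2, τ=1; S=4+457/759·τ+-213/253·τ²+883/6072·τ³=7905/2024

  seg 0: a=2 b=-1241/759 c=0 d=241/1518
  seg 1: a=0 b=205/759 c=241/253 d=-454/2277
  seg 2: a=4 b=457/759 c=-213/253 d=883/6072
  seg 3: a=3 b=-1549/1518 c=31/1012 d=-31/3036
S(6) = 7905/2024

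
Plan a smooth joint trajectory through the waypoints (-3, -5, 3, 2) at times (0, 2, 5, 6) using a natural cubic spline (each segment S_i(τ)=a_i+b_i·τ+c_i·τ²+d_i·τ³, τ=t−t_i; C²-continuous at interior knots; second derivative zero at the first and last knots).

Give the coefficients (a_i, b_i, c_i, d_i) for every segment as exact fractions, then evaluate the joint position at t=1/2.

Δ: Δ0=-1, Δ1=8/3, Δ2=-1
row 1: diag=10, rhs=22; c'=3/10, d'=11/5
row 2: denom=8−3·3/10=71/10; d'=(-22−3·11/5)/(71/10)=-286/71
back: M2=-286/71
back: M1=11/5−3/10·-286/71=242/71
M: M0=0, M1=242/71, M2=-286/71, M3=0
seg 0: a=-3, c=M0/2=0, d=(M1−M0)/(6·2)=121/426, b=Δ0−h0·(2M0+M1)/6=-455/213
seg 1: a=-5, c=M1/2=121/71, d=(M2−M1)/(6·3)=-88/213, b=Δ1−h1·(2M1+M2)/6=271/213
seg 2: a=3, c=M2/2=-143/71, d=(M3−M2)/(6·1)=143/213, b=Δ2−h2·(2M2+M3)/6=73/213
t_q=1/2 → seg 0, τ=1/2; S=-3+-455/213·τ+0·τ²+121/426·τ³=-4581/1136

  seg 0: a=-3 b=-455/213 c=0 d=121/426
  seg 1: a=-5 b=271/213 c=121/71 d=-88/213
  seg 2: a=3 b=73/213 c=-143/71 d=143/213
S(1/2) = -4581/1136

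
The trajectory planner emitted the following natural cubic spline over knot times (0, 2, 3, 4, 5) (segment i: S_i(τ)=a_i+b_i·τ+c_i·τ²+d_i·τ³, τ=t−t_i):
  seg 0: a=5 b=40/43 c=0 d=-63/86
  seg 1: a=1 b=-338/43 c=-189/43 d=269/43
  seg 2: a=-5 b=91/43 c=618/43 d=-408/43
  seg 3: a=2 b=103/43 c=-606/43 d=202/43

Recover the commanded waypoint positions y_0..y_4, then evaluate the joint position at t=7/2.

y_0=5 y_1=1 y_2=-5 y_3=2 y_4=-5
S(7/2) = -66/43

y_0 = S_0(0) = a_0 = 5
y_1 = S_1(0) = a_1 = 1
y_2 = S_2(0) = a_2 = -5
y_3 = S_3(0) = a_3 = 2
y_4 = S_3(1) = -5
t_q=7/2 is in segment 2 (τ=1/2); S_2(τ)=-66/43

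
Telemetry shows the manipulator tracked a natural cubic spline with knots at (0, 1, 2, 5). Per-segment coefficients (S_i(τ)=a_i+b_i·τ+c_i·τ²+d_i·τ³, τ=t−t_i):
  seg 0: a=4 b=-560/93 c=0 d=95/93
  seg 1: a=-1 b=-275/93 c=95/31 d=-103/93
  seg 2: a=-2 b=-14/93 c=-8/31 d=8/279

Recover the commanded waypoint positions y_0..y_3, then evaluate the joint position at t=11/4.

y_0=4 y_1=-1 y_2=-2 y_3=-4
S(11/4) = -557/248

y_0 = S_0(0) = a_0 = 4
y_1 = S_1(0) = a_1 = -1
y_2 = S_2(0) = a_2 = -2
y_3 = S_2(3) = -4
t_q=11/4 is in segment 2 (τ=3/4); S_2(τ)=-557/248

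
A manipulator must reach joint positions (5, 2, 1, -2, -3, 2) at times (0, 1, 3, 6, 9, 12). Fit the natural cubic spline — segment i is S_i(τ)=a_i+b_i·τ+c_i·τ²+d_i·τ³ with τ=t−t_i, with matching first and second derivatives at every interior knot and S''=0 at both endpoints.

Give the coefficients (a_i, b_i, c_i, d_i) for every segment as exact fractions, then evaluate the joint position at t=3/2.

Δ: Δ0=-3, Δ1=-1/2, Δ2=-1, Δ3=-1/3, Δ4=5/3
row 1: diag=6, rhs=15; c'=1/3, d'=5/2
row 2: denom=10−2·1/3=28/3; d'=(-3−2·5/2)/(28/3)=-6/7
row 3: denom=12−3·9/28=309/28; d'=(4−3·-6/7)/(309/28)=184/309
row 4: denom=12−3·28/103=1152/103; d'=(12−3·184/309)/(1152/103)=263/288
back: M4=263/288
back: M3=184/309−28/103·263/288=25/72
back: M2=-6/7−9/28·25/72=-31/32
back: M1=5/2−1/3·-31/32=271/96
M: M0=0, M1=271/96, M2=-31/32, M3=25/72, M4=263/288, M5=0
seg 0: a=5, c=M0/2=0, d=(M1−M0)/(6·1)=271/576, b=Δ0−h0·(2M0+M1)/6=-1999/576
seg 1: a=2, c=M1/2=271/192, d=(M2−M1)/(6·2)=-91/288, b=Δ1−h1·(2M1+M2)/6=-593/288
seg 2: a=1, c=M2/2=-31/64, d=(M3−M2)/(6·3)=379/5184, b=Δ2−h2·(2M2+M3)/6=-59/288
seg 3: a=-2, c=M3/2=25/144, d=(M4−M3)/(6·3)=163/5184, b=Δ3−h3·(2M3+M4)/6=-655/576
seg 4: a=-3, c=M4/2=263/576, d=(M5−M4)/(6·3)=-263/5184, b=Δ4−h4·(2M4+M5)/6=217/288
t_q=3/2 → seg 1, τ=1/2; S=2+-593/288·τ+271/192·τ²+-91/288·τ³=493/384

  seg 0: a=5 b=-1999/576 c=0 d=271/576
  seg 1: a=2 b=-593/288 c=271/192 d=-91/288
  seg 2: a=1 b=-59/288 c=-31/64 d=379/5184
  seg 3: a=-2 b=-655/576 c=25/144 d=163/5184
  seg 4: a=-3 b=217/288 c=263/576 d=-263/5184
S(3/2) = 493/384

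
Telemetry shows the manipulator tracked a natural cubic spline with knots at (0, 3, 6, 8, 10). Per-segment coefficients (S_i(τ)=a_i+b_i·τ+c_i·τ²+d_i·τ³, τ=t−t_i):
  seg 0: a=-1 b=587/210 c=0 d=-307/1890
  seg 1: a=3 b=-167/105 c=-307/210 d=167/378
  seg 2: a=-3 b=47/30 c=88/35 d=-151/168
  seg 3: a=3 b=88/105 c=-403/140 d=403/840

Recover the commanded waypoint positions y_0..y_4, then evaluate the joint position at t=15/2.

y_0=-1 y_1=3 y_2=-3 y_3=3 y_4=-3
S(15/2) = 4421/2240

y_0 = S_0(0) = a_0 = -1
y_1 = S_1(0) = a_1 = 3
y_2 = S_2(0) = a_2 = -3
y_3 = S_3(0) = a_3 = 3
y_4 = S_3(2) = -3
t_q=15/2 is in segment 2 (τ=3/2); S_2(τ)=4421/2240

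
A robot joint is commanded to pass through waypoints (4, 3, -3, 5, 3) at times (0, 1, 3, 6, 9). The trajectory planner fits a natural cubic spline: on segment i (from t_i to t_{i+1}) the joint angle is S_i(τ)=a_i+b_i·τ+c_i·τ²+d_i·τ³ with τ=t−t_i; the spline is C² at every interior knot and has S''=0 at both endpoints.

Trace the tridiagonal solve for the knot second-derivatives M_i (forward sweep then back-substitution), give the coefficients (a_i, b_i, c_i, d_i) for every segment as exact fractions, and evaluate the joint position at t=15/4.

Δ: Δ0=-1, Δ1=-3, Δ2=8/3, Δ3=-2/3
row 1: diag=6, rhs=-12; c'=1/3, d'=-2
row 2: denom=10−2·1/3=28/3; d'=(34−2·-2)/(28/3)=57/14
row 3: denom=12−3·9/28=309/28; d'=(-20−3·57/14)/(309/28)=-902/309
back: M3=-902/309
back: M2=57/14−9/28·-902/309=516/103
back: M1=-2−1/3·516/103=-378/103
M: M0=0, M1=-378/103, M2=516/103, M3=-902/309, M4=0
seg 0: a=4, c=M0/2=0, d=(M1−M0)/(6·1)=-63/103, b=Δ0−h0·(2M0+M1)/6=-40/103
seg 1: a=3, c=M1/2=-189/103, d=(M2−M1)/(6·2)=149/206, b=Δ1−h1·(2M1+M2)/6=-229/103
seg 2: a=-3, c=M2/2=258/103, d=(M3−M2)/(6·3)=-1225/2781, b=Δ2−h2·(2M2+M3)/6=-91/103
seg 3: a=5, c=M3/2=-451/309, d=(M4−M3)/(6·3)=451/2781, b=Δ3−h3·(2M3+M4)/6=232/103
t_q=15/4 → seg 2, τ=3/4; S=-3+-91/103·τ+258/103·τ²+-1225/2781·τ³=-16081/6592

  seg 0: a=4 b=-40/103 c=0 d=-63/103
  seg 1: a=3 b=-229/103 c=-189/103 d=149/206
  seg 2: a=-3 b=-91/103 c=258/103 d=-1225/2781
  seg 3: a=5 b=232/103 c=-451/309 d=451/2781
S(15/4) = -16081/6592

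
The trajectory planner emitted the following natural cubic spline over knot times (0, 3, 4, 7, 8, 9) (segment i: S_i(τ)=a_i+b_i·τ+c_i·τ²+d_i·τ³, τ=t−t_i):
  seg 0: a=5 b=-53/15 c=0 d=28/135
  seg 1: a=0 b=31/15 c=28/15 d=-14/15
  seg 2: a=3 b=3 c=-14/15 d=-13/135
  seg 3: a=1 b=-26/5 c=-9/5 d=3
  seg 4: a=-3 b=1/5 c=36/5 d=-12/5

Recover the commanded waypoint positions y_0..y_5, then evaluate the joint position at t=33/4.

y_0 = S_0(0) = a_0 = 5
y_1 = S_1(0) = a_1 = 0
y_2 = S_2(0) = a_2 = 3
y_3 = S_3(0) = a_3 = 1
y_4 = S_4(0) = a_4 = -3
y_5 = S_4(1) = 2
t_q=33/4 is in segment 4 (τ=1/4); S_4(τ)=-203/80

y_0=5 y_1=0 y_2=3 y_3=1 y_4=-3 y_5=2
S(33/4) = -203/80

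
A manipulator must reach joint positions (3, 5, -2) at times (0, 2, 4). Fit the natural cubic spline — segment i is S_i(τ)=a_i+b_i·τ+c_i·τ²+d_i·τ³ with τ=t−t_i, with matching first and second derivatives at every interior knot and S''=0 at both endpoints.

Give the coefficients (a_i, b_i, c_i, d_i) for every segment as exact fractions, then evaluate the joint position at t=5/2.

  seg 0: a=3 b=17/8 c=0 d=-9/32
  seg 1: a=5 b=-5/4 c=-27/16 d=9/32
S(5/2) = 1021/256

Δ: Δ0=1, Δ1=-7/2
row 1: diag=8, rhs=-27; c'=1/4, d'=-27/8
back: M1=-27/8
M: M0=0, M1=-27/8, M2=0
seg 0: a=3, c=M0/2=0, d=(M1−M0)/(6·2)=-9/32, b=Δ0−h0·(2M0+M1)/6=17/8
seg 1: a=5, c=M1/2=-27/16, d=(M2−M1)/(6·2)=9/32, b=Δ1−h1·(2M1+M2)/6=-5/4
t_q=5/2 → seg 1, τ=1/2; S=5+-5/4·τ+-27/16·τ²+9/32·τ³=1021/256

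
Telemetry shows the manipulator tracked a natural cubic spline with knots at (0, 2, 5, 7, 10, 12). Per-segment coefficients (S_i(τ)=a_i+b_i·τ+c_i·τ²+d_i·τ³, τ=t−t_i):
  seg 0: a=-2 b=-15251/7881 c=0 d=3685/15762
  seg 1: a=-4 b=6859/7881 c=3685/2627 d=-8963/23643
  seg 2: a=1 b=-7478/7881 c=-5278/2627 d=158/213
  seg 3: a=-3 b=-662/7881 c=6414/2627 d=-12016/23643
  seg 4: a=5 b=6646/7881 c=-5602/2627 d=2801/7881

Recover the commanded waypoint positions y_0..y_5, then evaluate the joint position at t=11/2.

y_0 = S_0(0) = a_0 = -2
y_1 = S_1(0) = a_1 = -4
y_2 = S_2(0) = a_2 = 1
y_3 = S_3(0) = a_3 = -3
y_4 = S_4(0) = a_4 = 5
y_5 = S_4(2) = 1
t_q=11/2 is in segment 2 (τ=1/2); S_2(τ)=1219/10508

y_0=-2 y_1=-4 y_2=1 y_3=-3 y_4=5 y_5=1
S(11/2) = 1219/10508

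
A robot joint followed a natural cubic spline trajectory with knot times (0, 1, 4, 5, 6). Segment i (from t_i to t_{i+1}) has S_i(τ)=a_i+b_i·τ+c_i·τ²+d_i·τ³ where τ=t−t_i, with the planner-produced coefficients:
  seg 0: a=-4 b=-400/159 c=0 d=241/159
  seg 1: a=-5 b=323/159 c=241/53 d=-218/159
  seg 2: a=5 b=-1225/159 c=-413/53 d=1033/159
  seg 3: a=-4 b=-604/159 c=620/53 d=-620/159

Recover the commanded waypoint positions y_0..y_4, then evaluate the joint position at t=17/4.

y_0 = S_0(0) = a_0 = -4
y_1 = S_1(0) = a_1 = -5
y_2 = S_2(0) = a_2 = 5
y_3 = S_3(0) = a_3 = -4
y_4 = S_3(1) = 0
t_q=17/4 is in segment 2 (τ=1/4); S_2(τ)=9119/3392

y_0=-4 y_1=-5 y_2=5 y_3=-4 y_4=0
S(17/4) = 9119/3392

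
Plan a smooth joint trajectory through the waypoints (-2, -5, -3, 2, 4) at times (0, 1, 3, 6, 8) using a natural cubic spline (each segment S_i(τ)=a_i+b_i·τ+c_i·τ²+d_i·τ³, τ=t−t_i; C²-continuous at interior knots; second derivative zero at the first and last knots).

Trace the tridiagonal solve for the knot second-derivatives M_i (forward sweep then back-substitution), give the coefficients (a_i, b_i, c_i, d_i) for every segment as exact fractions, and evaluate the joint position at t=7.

Δ: Δ0=-3, Δ1=1, Δ2=5/3, Δ3=1
row 1: diag=6, rhs=24; c'=1/3, d'=4
row 2: denom=10−2·1/3=28/3; d'=(4−2·4)/(28/3)=-3/7
row 3: denom=10−3·9/28=253/28; d'=(-4−3·-3/7)/(253/28)=-76/253
back: M3=-76/253
back: M2=-3/7−9/28·-76/253=-84/253
back: M1=4−1/3·-84/253=1040/253
M: M0=0, M1=1040/253, M2=-84/253, M3=-76/253, M4=0
seg 0: a=-2, c=M0/2=0, d=(M1−M0)/(6·1)=520/759, b=Δ0−h0·(2M0+M1)/6=-2797/759
seg 1: a=-5, c=M1/2=520/253, d=(M2−M1)/(6·2)=-281/759, b=Δ1−h1·(2M1+M2)/6=-1237/759
seg 2: a=-3, c=M2/2=-42/253, d=(M3−M2)/(6·3)=4/2277, b=Δ2−h2·(2M2+M3)/6=1631/759
seg 3: a=2, c=M3/2=-38/253, d=(M4−M3)/(6·2)=19/759, b=Δ3−h3·(2M3+M4)/6=911/759
t_q=7 → seg 3, τ=1; S=2+911/759·τ+-38/253·τ²+19/759·τ³=778/253

  seg 0: a=-2 b=-2797/759 c=0 d=520/759
  seg 1: a=-5 b=-1237/759 c=520/253 d=-281/759
  seg 2: a=-3 b=1631/759 c=-42/253 d=4/2277
  seg 3: a=2 b=911/759 c=-38/253 d=19/759
S(7) = 778/253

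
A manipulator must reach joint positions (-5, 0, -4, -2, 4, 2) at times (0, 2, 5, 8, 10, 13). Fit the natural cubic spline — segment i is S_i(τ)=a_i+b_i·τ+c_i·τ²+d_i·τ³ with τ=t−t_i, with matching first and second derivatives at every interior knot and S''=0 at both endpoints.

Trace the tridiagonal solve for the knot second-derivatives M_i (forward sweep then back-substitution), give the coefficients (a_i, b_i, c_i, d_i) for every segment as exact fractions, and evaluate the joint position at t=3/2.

Δ: Δ0=5/2, Δ1=-4/3, Δ2=2/3, Δ3=3, Δ4=-2/3
row 1: diag=10, rhs=-23; c'=3/10, d'=-23/10
row 2: denom=12−3·3/10=111/10; d'=(12−3·-23/10)/(111/10)=63/37
row 3: denom=10−3·10/37=340/37; d'=(14−3·63/37)/(340/37)=329/340
row 4: denom=10−2·37/170=813/85; d'=(-22−2·329/340)/(813/85)=-4069/1626
back: M4=-4069/1626
back: M3=329/340−37/170·-4069/1626=2459/1626
back: M2=63/37−10/37·2459/1626=1052/813
back: M1=-23/10−3/10·1052/813=-1457/542
M: M0=0, M1=-1457/542, M2=1052/813, M3=2459/1626, M4=-4069/1626, M5=0
seg 0: a=-5, c=M0/2=0, d=(M1−M0)/(6·2)=-1457/6504, b=Δ0−h0·(2M0+M1)/6=2761/813
seg 1: a=0, c=M1/2=-1457/1084, d=(M2−M1)/(6·3)=6475/29268, b=Δ1−h1·(2M1+M2)/6=1151/1626
seg 2: a=-4, c=M2/2=526/813, d=(M3−M2)/(6·3)=355/29268, b=Δ2−h2·(2M2+M3)/6=-4499/3252
seg 3: a=-2, c=M3/2=2459/3252, d=(M4−M3)/(6·2)=-272/813, b=Δ3−h3·(2M3+M4)/6=4595/1626
seg 4: a=4, c=M4/2=-4069/3252, d=(M5−M4)/(6·3)=4069/29268, b=Δ4−h4·(2M4+M5)/6=995/542
t_q=3/2 → seg 0, τ=3/2; S=-5+2761/813·τ+0·τ²+-1457/6504·τ³=-11481/17344

  seg 0: a=-5 b=2761/813 c=0 d=-1457/6504
  seg 1: a=0 b=1151/1626 c=-1457/1084 d=6475/29268
  seg 2: a=-4 b=-4499/3252 c=526/813 d=355/29268
  seg 3: a=-2 b=4595/1626 c=2459/3252 d=-272/813
  seg 4: a=4 b=995/542 c=-4069/3252 d=4069/29268
S(3/2) = -11481/17344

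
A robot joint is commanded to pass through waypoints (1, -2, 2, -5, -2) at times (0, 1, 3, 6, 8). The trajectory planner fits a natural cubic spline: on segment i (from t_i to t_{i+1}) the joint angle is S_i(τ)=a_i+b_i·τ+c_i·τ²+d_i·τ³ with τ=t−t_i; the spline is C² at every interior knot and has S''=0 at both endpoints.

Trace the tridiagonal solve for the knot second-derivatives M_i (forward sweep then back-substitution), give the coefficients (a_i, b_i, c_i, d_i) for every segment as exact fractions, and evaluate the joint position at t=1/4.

Δ: Δ0=-3, Δ1=2, Δ2=-7/3, Δ3=3/2
row 1: diag=6, rhs=30; c'=1/3, d'=5
row 2: denom=10−2·1/3=28/3; d'=(-26−2·5)/(28/3)=-27/7
row 3: denom=10−3·9/28=253/28; d'=(23−3·-27/7)/(253/28)=88/23
back: M3=88/23
back: M2=-27/7−9/28·88/23=-117/23
back: M1=5−1/3·-117/23=154/23
M: M0=0, M1=154/23, M2=-117/23, M3=88/23, M4=0
seg 0: a=1, c=M0/2=0, d=(M1−M0)/(6·1)=77/69, b=Δ0−h0·(2M0+M1)/6=-284/69
seg 1: a=-2, c=M1/2=77/23, d=(M2−M1)/(6·2)=-271/276, b=Δ1−h1·(2M1+M2)/6=-53/69
seg 2: a=2, c=M2/2=-117/46, d=(M3−M2)/(6·3)=205/414, b=Δ2−h2·(2M2+M3)/6=58/69
seg 3: a=-5, c=M3/2=44/23, d=(M4−M3)/(6·2)=-22/69, b=Δ3−h3·(2M3+M4)/6=-145/138
t_q=1/4 → seg 0, τ=1/4; S=1+-284/69·τ+0·τ²+77/69·τ³=-17/1472

  seg 0: a=1 b=-284/69 c=0 d=77/69
  seg 1: a=-2 b=-53/69 c=77/23 d=-271/276
  seg 2: a=2 b=58/69 c=-117/46 d=205/414
  seg 3: a=-5 b=-145/138 c=44/23 d=-22/69
S(1/4) = -17/1472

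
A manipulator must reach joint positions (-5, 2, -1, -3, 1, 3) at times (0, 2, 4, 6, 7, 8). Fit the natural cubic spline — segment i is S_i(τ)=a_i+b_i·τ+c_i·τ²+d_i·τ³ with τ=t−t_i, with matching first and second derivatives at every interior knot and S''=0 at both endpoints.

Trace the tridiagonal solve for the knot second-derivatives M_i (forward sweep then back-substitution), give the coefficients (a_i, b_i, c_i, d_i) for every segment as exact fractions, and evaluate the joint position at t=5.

Δ: Δ0=7/2, Δ1=-3/2, Δ2=-1, Δ3=4, Δ4=2
row 1: diag=8, rhs=-30; c'=1/4, d'=-15/4
row 2: denom=8−2·1/4=15/2; d'=(3−2·-15/4)/(15/2)=7/5
row 3: denom=6−2·4/15=82/15; d'=(30−2·7/5)/(82/15)=204/41
row 4: denom=4−1·15/82=313/82; d'=(-12−1·204/41)/(313/82)=-1392/313
back: M4=-1392/313
back: M3=204/41−15/82·-1392/313=1812/313
back: M2=7/5−4/15·1812/313=-45/313
back: M1=-15/4−1/4·-45/313=-2325/626
M: M0=0, M1=-2325/626, M2=-45/313, M3=1812/313, M4=-1392/313, M5=0
seg 0: a=-5, c=M0/2=0, d=(M1−M0)/(6·2)=-775/2504, b=Δ0−h0·(2M0+M1)/6=1483/313
seg 1: a=2, c=M1/2=-2325/1252, d=(M2−M1)/(6·2)=745/2504, b=Δ1−h1·(2M1+M2)/6=641/626
seg 2: a=-1, c=M2/2=-45/626, d=(M3−M2)/(6·2)=619/1252, b=Δ2−h2·(2M2+M3)/6=-887/313
seg 3: a=-3, c=M3/2=906/313, d=(M4−M3)/(6·1)=-534/313, b=Δ3−h3·(2M3+M4)/6=880/313
seg 4: a=1, c=M4/2=-696/313, d=(M5−M4)/(6·1)=232/313, b=Δ4−h4·(2M4+M5)/6=1090/313
t_q=5 → seg 2, τ=1; S=-1+-887/313·τ+-45/626·τ²+619/1252·τ³=-4271/1252

  seg 0: a=-5 b=1483/313 c=0 d=-775/2504
  seg 1: a=2 b=641/626 c=-2325/1252 d=745/2504
  seg 2: a=-1 b=-887/313 c=-45/626 d=619/1252
  seg 3: a=-3 b=880/313 c=906/313 d=-534/313
  seg 4: a=1 b=1090/313 c=-696/313 d=232/313
S(5) = -4271/1252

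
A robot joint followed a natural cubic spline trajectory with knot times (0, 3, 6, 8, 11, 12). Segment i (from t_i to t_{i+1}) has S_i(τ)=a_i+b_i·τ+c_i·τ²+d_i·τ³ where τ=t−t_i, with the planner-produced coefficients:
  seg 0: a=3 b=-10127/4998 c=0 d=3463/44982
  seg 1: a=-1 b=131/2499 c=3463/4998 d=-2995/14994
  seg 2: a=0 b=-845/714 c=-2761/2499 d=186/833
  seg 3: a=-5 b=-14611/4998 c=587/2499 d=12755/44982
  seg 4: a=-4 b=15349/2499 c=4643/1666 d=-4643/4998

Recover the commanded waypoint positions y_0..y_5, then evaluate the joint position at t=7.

y_0 = S_0(0) = a_0 = 3
y_1 = S_1(0) = a_1 = -1
y_2 = S_2(0) = a_2 = 0
y_3 = S_3(0) = a_3 = -5
y_4 = S_4(0) = a_4 = -4
y_5 = S_4(1) = 4
t_q=7 is in segment 2 (τ=1); S_2(τ)=-10321/4998

y_0=3 y_1=-1 y_2=0 y_3=-5 y_4=-4 y_5=4
S(7) = -10321/4998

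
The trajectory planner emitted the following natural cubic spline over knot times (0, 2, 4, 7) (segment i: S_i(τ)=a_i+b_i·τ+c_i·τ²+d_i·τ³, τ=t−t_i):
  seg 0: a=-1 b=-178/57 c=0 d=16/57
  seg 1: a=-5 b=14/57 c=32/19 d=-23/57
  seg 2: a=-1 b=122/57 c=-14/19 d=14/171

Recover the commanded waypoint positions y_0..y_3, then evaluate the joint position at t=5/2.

y_0 = S_0(0) = a_0 = -1
y_1 = S_1(0) = a_1 = -5
y_2 = S_2(0) = a_2 = -1
y_3 = S_2(3) = 1
t_q=5/2 is in segment 1 (τ=1/2); S_1(τ)=-685/152

y_0=-1 y_1=-5 y_2=-1 y_3=1
S(5/2) = -685/152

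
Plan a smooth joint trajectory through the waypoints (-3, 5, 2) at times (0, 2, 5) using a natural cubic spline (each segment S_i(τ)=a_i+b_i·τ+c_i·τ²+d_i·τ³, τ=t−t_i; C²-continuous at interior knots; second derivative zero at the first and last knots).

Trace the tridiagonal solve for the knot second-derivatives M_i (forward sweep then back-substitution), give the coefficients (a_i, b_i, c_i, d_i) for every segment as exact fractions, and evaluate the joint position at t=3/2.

  seg 0: a=-3 b=5 c=0 d=-1/4
  seg 1: a=5 b=2 c=-3/2 d=1/6
S(3/2) = 117/32

Δ: Δ0=4, Δ1=-1
row 1: diag=10, rhs=-30; c'=3/10, d'=-3
back: M1=-3
M: M0=0, M1=-3, M2=0
seg 0: a=-3, c=M0/2=0, d=(M1−M0)/(6·2)=-1/4, b=Δ0−h0·(2M0+M1)/6=5
seg 1: a=5, c=M1/2=-3/2, d=(M2−M1)/(6·3)=1/6, b=Δ1−h1·(2M1+M2)/6=2
t_q=3/2 → seg 0, τ=3/2; S=-3+5·τ+0·τ²+-1/4·τ³=117/32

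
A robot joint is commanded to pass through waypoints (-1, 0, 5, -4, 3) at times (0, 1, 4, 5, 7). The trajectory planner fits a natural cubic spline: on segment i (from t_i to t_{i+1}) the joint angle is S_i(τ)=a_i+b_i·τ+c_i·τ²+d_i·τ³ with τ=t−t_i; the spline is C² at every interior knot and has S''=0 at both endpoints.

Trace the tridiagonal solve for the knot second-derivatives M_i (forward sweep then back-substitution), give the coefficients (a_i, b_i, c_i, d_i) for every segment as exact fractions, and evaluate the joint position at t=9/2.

Δ: Δ0=1, Δ1=5/3, Δ2=-9, Δ3=7/2
row 1: diag=8, rhs=4; c'=3/8, d'=1/2
row 2: denom=8−3·3/8=55/8; d'=(-64−3·1/2)/(55/8)=-524/55
row 3: denom=6−1·8/55=322/55; d'=(75−1·-524/55)/(322/55)=4649/322
back: M3=4649/322
back: M2=-524/55−8/55·4649/322=-1872/161
back: M1=1/2−3/8·-1872/161=1565/322
M: M0=0, M1=1565/322, M2=-1872/161, M3=4649/322, M4=0
seg 0: a=-1, c=M0/2=0, d=(M1−M0)/(6·1)=1565/1932, b=Δ0−h0·(2M0+M1)/6=367/1932
seg 1: a=0, c=M1/2=1565/644, d=(M2−M1)/(6·3)=-5309/5796, b=Δ1−h1·(2M1+M2)/6=2531/966
seg 2: a=5, c=M2/2=-936/161, d=(M3−M2)/(6·1)=1199/276, b=Δ2−h2·(2M2+M3)/6=-14549/1932
seg 3: a=-4, c=M3/2=4649/644, d=(M4−M3)/(6·2)=-4649/3864, b=Δ3−h3·(2M3+M4)/6=-5917/966
t_q=9/2 → seg 2, τ=1/2; S=5+-14549/1932·τ+-936/161·τ²+1199/276·τ³=1671/5152

  seg 0: a=-1 b=367/1932 c=0 d=1565/1932
  seg 1: a=0 b=2531/966 c=1565/644 d=-5309/5796
  seg 2: a=5 b=-14549/1932 c=-936/161 d=1199/276
  seg 3: a=-4 b=-5917/966 c=4649/644 d=-4649/3864
S(9/2) = 1671/5152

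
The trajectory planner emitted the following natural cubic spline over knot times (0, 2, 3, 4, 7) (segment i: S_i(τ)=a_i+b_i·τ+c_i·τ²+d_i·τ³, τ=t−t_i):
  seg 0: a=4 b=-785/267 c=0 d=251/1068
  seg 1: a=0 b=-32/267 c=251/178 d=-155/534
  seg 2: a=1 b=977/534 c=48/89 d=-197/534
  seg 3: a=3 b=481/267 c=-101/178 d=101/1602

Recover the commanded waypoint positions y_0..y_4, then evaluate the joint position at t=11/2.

y_0 = S_0(0) = a_0 = 4
y_1 = S_1(0) = a_1 = 0
y_2 = S_2(0) = a_2 = 1
y_3 = S_3(0) = a_3 = 3
y_4 = S_3(3) = 5
t_q=11/2 is in segment 3 (τ=3/2); S_3(τ)=6605/1424

y_0=4 y_1=0 y_2=1 y_3=3 y_4=5
S(11/2) = 6605/1424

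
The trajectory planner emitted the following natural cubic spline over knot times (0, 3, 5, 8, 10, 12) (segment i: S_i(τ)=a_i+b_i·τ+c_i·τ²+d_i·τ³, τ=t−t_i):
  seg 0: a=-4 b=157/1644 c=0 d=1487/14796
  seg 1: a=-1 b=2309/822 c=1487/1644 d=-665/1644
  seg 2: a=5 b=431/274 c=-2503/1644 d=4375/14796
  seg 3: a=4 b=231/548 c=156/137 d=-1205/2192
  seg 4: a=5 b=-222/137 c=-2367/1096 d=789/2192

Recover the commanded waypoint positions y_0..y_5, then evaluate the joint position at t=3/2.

y_0=-4 y_1=-1 y_2=5 y_3=4 y_4=5 y_5=-4
S(3/2) = -15421/4384

y_0 = S_0(0) = a_0 = -4
y_1 = S_1(0) = a_1 = -1
y_2 = S_2(0) = a_2 = 5
y_3 = S_3(0) = a_3 = 4
y_4 = S_4(0) = a_4 = 5
y_5 = S_4(2) = -4
t_q=3/2 is in segment 0 (τ=3/2); S_0(τ)=-15421/4384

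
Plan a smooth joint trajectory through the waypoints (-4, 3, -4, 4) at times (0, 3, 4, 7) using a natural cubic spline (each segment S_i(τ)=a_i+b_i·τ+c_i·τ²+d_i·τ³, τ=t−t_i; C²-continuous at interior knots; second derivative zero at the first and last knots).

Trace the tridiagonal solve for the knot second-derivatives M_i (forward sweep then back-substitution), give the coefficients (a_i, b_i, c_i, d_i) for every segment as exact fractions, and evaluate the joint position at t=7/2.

  seg 0: a=-4 b=400/63 c=0 d=-253/567
  seg 1: a=3 b=-359/63 c=-253/63 d=19/7
  seg 2: a=-4 b=-352/63 c=260/63 d=-260/567
S(7/2) = -37/72

Δ: Δ0=7/3, Δ1=-7, Δ2=8/3
row 1: diag=8, rhs=-56; c'=1/8, d'=-7
row 2: denom=8−1·1/8=63/8; d'=(58−1·-7)/(63/8)=520/63
back: M2=520/63
back: M1=-7−1/8·520/63=-506/63
M: M0=0, M1=-506/63, M2=520/63, M3=0
seg 0: a=-4, c=M0/2=0, d=(M1−M0)/(6·3)=-253/567, b=Δ0−h0·(2M0+M1)/6=400/63
seg 1: a=3, c=M1/2=-253/63, d=(M2−M1)/(6·1)=19/7, b=Δ1−h1·(2M1+M2)/6=-359/63
seg 2: a=-4, c=M2/2=260/63, d=(M3−M2)/(6·3)=-260/567, b=Δ2−h2·(2M2+M3)/6=-352/63
t_q=7/2 → seg 1, τ=1/2; S=3+-359/63·τ+-253/63·τ²+19/7·τ³=-37/72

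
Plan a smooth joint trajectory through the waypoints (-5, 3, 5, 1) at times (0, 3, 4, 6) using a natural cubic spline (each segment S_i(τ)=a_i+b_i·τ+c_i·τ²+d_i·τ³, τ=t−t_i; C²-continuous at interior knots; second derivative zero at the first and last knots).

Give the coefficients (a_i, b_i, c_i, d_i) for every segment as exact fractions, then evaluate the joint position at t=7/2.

  seg 0: a=-5 b=8/3 c=0 d=0
  seg 1: a=3 b=8/3 c=0 d=-2/3
  seg 2: a=5 b=2/3 c=-2 d=1/3
S(7/2) = 17/4

Δ: Δ0=8/3, Δ1=2, Δ2=-2
row 1: diag=8, rhs=-4; c'=1/8, d'=-1/2
row 2: denom=6−1·1/8=47/8; d'=(-24−1·-1/2)/(47/8)=-4
back: M2=-4
back: M1=-1/2−1/8·-4=0
M: M0=0, M1=0, M2=-4, M3=0
seg 0: a=-5, c=M0/2=0, d=(M1−M0)/(6·3)=0, b=Δ0−h0·(2M0+M1)/6=8/3
seg 1: a=3, c=M1/2=0, d=(M2−M1)/(6·1)=-2/3, b=Δ1−h1·(2M1+M2)/6=8/3
seg 2: a=5, c=M2/2=-2, d=(M3−M2)/(6·2)=1/3, b=Δ2−h2·(2M2+M3)/6=2/3
t_q=7/2 → seg 1, τ=1/2; S=3+8/3·τ+0·τ²+-2/3·τ³=17/4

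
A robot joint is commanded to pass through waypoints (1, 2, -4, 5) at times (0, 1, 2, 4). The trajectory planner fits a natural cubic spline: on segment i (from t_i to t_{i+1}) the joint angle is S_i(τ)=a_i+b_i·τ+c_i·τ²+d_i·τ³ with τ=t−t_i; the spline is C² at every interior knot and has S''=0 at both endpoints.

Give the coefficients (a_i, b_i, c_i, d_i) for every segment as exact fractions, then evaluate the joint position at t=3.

Δ: Δ0=1, Δ1=-6, Δ2=9/2
row 1: diag=4, rhs=-42; c'=1/4, d'=-21/2
row 2: denom=6−1·1/4=23/4; d'=(63−1·-21/2)/(23/4)=294/23
back: M2=294/23
back: M1=-21/2−1/4·294/23=-315/23
M: M0=0, M1=-315/23, M2=294/23, M3=0
seg 0: a=1, c=M0/2=0, d=(M1−M0)/(6·1)=-105/46, b=Δ0−h0·(2M0+M1)/6=151/46
seg 1: a=2, c=M1/2=-315/46, d=(M2−M1)/(6·1)=203/46, b=Δ1−h1·(2M1+M2)/6=-82/23
seg 2: a=-4, c=M2/2=147/23, d=(M3−M2)/(6·2)=-49/46, b=Δ2−h2·(2M2+M3)/6=-185/46
t_q=3 → seg 2, τ=1; S=-4+-185/46·τ+147/23·τ²+-49/46·τ³=-62/23

  seg 0: a=1 b=151/46 c=0 d=-105/46
  seg 1: a=2 b=-82/23 c=-315/46 d=203/46
  seg 2: a=-4 b=-185/46 c=147/23 d=-49/46
S(3) = -62/23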